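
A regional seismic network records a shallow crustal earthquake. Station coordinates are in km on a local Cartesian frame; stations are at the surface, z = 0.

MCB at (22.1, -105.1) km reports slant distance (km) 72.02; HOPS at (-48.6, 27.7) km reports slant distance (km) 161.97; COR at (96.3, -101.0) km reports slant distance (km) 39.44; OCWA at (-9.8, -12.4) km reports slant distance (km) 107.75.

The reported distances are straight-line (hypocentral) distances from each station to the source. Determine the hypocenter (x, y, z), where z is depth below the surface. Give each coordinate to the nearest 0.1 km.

Each station gives a sphere (x−x_i)² + (y−y_i)² + z² = d_i² (stations at z=0).
Subtracting the MCB sphere from HOPS and COR: z² cancels, leaving linear equations in x and y:
-141.4 x + 265.6 y = -29452.57
148.4 x + 8.2 y = 11571.64
Solving: x ≈ 81.700, y ≈ -67.395 km (keep extra digits for the depth step; rounded: 81.7, -67.4).
Then from the MCB sphere: z² = 72.02² − (x − 22.1)² − (y + 105.1)² with x = 81.700, y = -67.395, so z ≈ 14.596 ≈ 14.6 km.

(81.7, -67.4, 14.6)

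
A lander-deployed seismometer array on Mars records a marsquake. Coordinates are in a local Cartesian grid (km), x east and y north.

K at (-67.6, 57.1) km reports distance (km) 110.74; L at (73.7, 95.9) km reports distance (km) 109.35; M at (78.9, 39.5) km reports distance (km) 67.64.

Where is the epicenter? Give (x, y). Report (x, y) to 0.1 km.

(25.8, -2.4)

Circle about each station: (x + 67.6)² + (y − 57.1)² = 110.74²; (x − 73.7)² + (y − 95.9)² = 109.35²; (x − 78.9)² + (y − 39.5)² = 67.64².
Subtracting the K equation from the L and M equations removes the quadratic terms:
282.6 x + 77.6 y = 7104.26
293.0 x − 35.2 y = 7643.47
Solving the 2×2 system: x ≈ 25.8, y ≈ -2.4 km.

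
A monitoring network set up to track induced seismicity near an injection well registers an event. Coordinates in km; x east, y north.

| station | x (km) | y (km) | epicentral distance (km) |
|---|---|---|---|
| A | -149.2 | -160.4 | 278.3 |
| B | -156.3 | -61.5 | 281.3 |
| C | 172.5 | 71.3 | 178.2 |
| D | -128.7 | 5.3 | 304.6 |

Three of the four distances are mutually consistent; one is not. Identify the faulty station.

D

Solve using three stations at a time. Using A, B, C (subtract circle equations pairwise → linear system) gives (x, y) ≈ (122.4, -99.7).
Distances from that point to each station vs reported:
  A: calculated 278.3 vs reported 278.3 → residual 0.0 km
  B: calculated 281.3 vs reported 281.3 → residual 0.0 km
  C: calculated 178.2 vs reported 178.2 → residual 0.0 km
  D: calculated 272.1 vs reported 304.6 → residual 32.5 km
A, B, C are mutually consistent (residuals ≈ 0); D is off by 32.5 km.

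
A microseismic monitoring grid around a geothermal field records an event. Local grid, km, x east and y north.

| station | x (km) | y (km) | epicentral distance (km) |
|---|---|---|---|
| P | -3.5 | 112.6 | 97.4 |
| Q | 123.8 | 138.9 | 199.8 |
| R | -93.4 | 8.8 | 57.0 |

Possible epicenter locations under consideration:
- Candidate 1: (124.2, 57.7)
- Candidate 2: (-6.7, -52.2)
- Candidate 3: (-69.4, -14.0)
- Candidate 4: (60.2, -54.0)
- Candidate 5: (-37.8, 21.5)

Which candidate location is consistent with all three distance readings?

For each candidate, compare |candidate − station| to the reported distance:
Candidate 1: residuals P 41.6, Q 118.6, R 166.0 → max 166.0 km
Candidate 2: residuals P 67.4, Q 31.6, R 49.0 → max 67.4 km
Candidate 3: residuals P 45.3, Q 46.6, R 23.9 → max 46.6 km
Candidate 4: residuals P 81.0, Q 3.3, R 108.9 → max 108.9 km
Candidate 5: residuals P 0.1, Q 0.1, R 0.0 → max 0.1 km
Only Candidate 5 has all residuals ≈ 0.

Candidate 5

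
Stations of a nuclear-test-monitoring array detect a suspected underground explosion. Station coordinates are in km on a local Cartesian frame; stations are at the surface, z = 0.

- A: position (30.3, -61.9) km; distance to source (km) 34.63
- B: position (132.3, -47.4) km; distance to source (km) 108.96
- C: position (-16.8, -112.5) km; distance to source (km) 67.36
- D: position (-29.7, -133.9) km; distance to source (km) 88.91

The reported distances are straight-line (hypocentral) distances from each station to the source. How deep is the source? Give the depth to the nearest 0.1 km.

Each station gives a sphere (x−x_i)² + (y−y_i)² + z² = d_i² (stations at z=0).
Subtracting the A sphere from B and C: z² cancels, leaving linear equations in x and y:
204.0 x + 29.0 y = 4327.31
-94.2 x − 101.2 y = 4850.66
Solving: x ≈ 32.300, y ≈ -77.997 km (keep extra digits for the depth step; rounded: 32.3, -78.0).
Then from the A sphere: z² = 34.63² − (x − 30.3)² − (y + 61.9)² with x = 32.300, y = -77.997, so z ≈ 30.596 ≈ 30.6 km.

z ≈ 30.6 km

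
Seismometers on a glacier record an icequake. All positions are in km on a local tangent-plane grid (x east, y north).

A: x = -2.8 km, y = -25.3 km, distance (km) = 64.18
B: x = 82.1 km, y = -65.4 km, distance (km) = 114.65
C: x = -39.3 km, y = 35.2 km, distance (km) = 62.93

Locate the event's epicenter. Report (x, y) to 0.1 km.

Circle about each station: (x + 2.8)² + (y + 25.3)² = 64.18²; (x − 82.1)² + (y + 65.4)² = 114.65²; (x + 39.3)² + (y − 35.2)² = 62.93².
Subtracting the A equation from the B and C equations removes the quadratic terms:
169.8 x − 80.2 y = 1344.09
-73.0 x + 121.0 y = 2294.49
Solving the 2×2 system: x ≈ 23.6, y ≈ 33.2 km.

x ≈ 23.6 km, y ≈ 33.2 km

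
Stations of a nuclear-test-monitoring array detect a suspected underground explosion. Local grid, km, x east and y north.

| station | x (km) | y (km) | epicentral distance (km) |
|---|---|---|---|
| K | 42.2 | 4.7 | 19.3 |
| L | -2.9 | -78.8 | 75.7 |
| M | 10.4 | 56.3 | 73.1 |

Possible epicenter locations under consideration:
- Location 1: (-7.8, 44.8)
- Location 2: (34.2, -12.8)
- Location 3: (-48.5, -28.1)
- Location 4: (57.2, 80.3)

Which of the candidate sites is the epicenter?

Location 2

For each candidate, compare |candidate − station| to the reported distance:
Location 1: residuals K 44.8, L 48.0, M 51.6 → max 51.6 km
Location 2: residuals K 0.1, L 0.0, M 0.0 → max 0.1 km
Location 3: residuals K 77.1, L 7.5, M 29.8 → max 77.1 km
Location 4: residuals K 57.8, L 94.4, M 20.5 → max 94.4 km
Only Location 2 has all residuals ≈ 0.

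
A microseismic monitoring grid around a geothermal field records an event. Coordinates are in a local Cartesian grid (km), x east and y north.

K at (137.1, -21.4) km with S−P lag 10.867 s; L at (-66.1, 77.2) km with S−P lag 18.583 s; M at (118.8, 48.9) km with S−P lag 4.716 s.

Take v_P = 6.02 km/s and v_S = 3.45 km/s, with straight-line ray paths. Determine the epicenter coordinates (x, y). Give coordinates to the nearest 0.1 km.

Distance from S−P lag: d = Δt · v_P v_S / (v_P − v_S) = Δt · (6.02·3.45)/(6.02−3.45) ≈ 8.0813·Δt.
So d_K = 87.82, d_L = 150.18, d_M = 38.11 km.
Circle about each station: (x − 137.1)² + (y + 21.4)² = 87.82²; (x + 66.1)² + (y − 77.2)² = 150.18²; (x − 118.8)² + (y − 48.9)² = 38.11².
Subtracting the K equation from the L and M equations removes the quadratic terms:
-406.4 x + 197.2 y = -23767.00
-36.6 x + 140.6 y = 3510.26
Solving the 2×2 system: x ≈ 80.8, y ≈ 46.0 km.
Check against K (with the unrounded x, y): √((x − 137.1)²+(y + 21.4)²) = 87.82 ≈ 87.82 km. ✓

(80.8, 46.0)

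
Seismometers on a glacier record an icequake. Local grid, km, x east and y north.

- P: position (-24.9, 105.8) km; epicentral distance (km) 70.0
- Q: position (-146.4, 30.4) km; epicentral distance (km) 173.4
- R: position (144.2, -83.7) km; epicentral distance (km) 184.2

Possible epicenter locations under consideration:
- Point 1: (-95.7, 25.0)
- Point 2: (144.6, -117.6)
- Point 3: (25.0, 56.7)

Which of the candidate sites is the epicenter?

Point 3

For each candidate, compare |candidate − station| to the reported distance:
Point 1: residuals P 37.4, Q 122.4, R 79.2 → max 122.4 km
Point 2: residuals P 210.4, Q 153.1, R 150.3 → max 210.4 km
Point 3: residuals P 0.0, Q 0.0, R 0.0 → max 0.0 km
Only Point 3 has all residuals ≈ 0.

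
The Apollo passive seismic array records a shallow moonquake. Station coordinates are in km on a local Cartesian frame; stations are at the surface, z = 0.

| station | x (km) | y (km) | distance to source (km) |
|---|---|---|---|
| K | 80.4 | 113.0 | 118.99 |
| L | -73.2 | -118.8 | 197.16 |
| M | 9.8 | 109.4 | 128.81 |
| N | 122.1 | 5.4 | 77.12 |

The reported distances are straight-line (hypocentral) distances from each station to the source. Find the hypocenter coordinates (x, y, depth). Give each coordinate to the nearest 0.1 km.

(67.6, 8.0, 54.5)

Each station gives a sphere (x−x_i)² + (y−y_i)² + z² = d_i² (stations at z=0).
Subtracting the K sphere from L and M: z² cancels, leaving linear equations in x and y:
-307.2 x − 463.6 y = -24474.93
-141.2 x − 7.2 y = -9602.16
Solving: x ≈ 67.596, y ≈ 8.001 km (keep extra digits for the depth step; rounded: 67.6, 8.0).
Then from the K sphere: z² = 118.99² − (x − 80.4)² − (y − 113.0)² with x = 67.596, y = 8.001, so z ≈ 54.497 ≈ 54.5 km.
Check against N (with the unrounded solution): distance 77.12 ≈ 77.12 km. ✓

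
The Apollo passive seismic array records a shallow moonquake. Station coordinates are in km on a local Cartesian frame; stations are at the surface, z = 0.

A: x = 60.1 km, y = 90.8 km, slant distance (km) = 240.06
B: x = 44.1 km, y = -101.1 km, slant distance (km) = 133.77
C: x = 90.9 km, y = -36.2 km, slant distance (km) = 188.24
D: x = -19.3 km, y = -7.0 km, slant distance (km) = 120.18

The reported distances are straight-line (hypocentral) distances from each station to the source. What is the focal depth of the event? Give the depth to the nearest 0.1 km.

z ≈ 50.8 km

Each station gives a sphere (x−x_i)² + (y−y_i)² + z² = d_i² (stations at z=0).
Subtracting the A sphere from B and C: z² cancels, leaving linear equations in x and y:
-32.0 x − 383.8 y = 40043.76
61.6 x − 254.0 y = 19911.11
Solving: x ≈ -79.611, y ≈ -97.697 km (keep extra digits for the depth step; rounded: -79.6, -97.7).
Then from the A sphere: z² = 240.06² − (x − 60.1)² − (y − 90.8)² with x = -79.611, y = -97.697, so z ≈ 50.779 ≈ 50.8 km.
Check against D (with the unrounded solution): distance 120.17 ≈ 120.18 km. ✓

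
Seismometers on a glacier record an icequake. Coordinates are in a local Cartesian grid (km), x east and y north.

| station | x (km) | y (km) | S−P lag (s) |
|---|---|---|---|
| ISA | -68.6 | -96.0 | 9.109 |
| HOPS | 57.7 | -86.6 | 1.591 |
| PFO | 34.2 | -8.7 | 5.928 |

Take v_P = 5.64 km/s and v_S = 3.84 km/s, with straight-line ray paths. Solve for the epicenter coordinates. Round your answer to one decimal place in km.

Distance from S−P lag: d = Δt · v_P v_S / (v_P − v_S) = Δt · (5.64·3.84)/(5.64−3.84) ≈ 12.0320·Δt.
So d_ISA = 109.60, d_HOPS = 19.14, d_PFO = 71.33 km.
Circle about each station: (x + 68.6)² + (y + 96.0)² = 109.60²; (x − 57.7)² + (y + 86.6)² = 19.14²; (x − 34.2)² + (y + 8.7)² = 71.33².
Subtracting the ISA equation from the HOPS and PFO equations removes the quadratic terms:
252.6 x + 18.8 y = 8552.71
205.6 x + 174.6 y = -5752.44
Solving the 2×2 system: x ≈ 39.8, y ≈ -79.8 km.
Check against ISA (with the unrounded x, y): √((x + 68.6)²+(y + 96.0)²) = 109.60 ≈ 109.60 km. ✓

x ≈ 39.8 km, y ≈ -79.8 km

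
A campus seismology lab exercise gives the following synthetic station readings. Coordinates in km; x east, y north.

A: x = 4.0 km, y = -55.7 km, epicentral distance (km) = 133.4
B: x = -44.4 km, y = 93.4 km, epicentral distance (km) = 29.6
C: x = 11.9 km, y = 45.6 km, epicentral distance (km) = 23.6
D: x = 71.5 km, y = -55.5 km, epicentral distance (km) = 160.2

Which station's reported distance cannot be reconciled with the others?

C

Solve using three stations at a time. Using A, B, D (subtract circle equations pairwise → linear system) gives (x, y) ≈ (-20.9, 75.4).
Distances from that point to each station vs reported:
  A: calculated 133.4 vs reported 133.4 → residual 0.0 km
  B: calculated 29.6 vs reported 29.6 → residual 0.0 km
  C: calculated 44.3 vs reported 23.6 → residual 20.7 km
  D: calculated 160.2 vs reported 160.2 → residual 0.0 km
A, B, D are mutually consistent (residuals ≈ 0); C is off by 20.7 km.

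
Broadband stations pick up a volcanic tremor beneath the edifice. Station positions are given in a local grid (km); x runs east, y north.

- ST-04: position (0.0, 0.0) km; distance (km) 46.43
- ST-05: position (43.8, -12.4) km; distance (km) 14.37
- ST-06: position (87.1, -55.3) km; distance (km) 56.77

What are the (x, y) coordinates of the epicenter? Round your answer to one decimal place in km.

38.6 km east, -25.8 km north

Circle about each station: x² + y² = 46.43²; (x − 43.8)² + (y + 12.4)² = 14.37²; (x − 87.1)² + (y + 55.3)² = 56.77².
Subtracting the ST-04 equation from the ST-05 and ST-06 equations removes the quadratic terms:
87.6 x − 24.8 y = 4021.45
174.2 x − 110.6 y = 9577.41
Solving the 2×2 system: x ≈ 38.6, y ≈ -25.8 km.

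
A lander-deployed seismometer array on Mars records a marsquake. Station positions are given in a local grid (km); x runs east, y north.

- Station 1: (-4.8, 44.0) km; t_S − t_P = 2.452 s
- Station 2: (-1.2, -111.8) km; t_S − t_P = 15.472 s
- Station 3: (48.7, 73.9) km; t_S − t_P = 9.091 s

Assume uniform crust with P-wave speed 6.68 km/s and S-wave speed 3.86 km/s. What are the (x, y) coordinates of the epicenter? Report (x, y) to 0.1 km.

(-20.8, 28.3)

Distance from S−P lag: d = Δt · v_P v_S / (v_P − v_S) = Δt · (6.68·3.86)/(6.68−3.86) ≈ 9.1435·Δt.
So d_Station 1 = 22.42, d_Station 2 = 141.47, d_Station 3 = 83.12 km.
Circle about each station: (x + 4.8)² + (y − 44.0)² = 22.42²; (x + 1.2)² + (y + 111.8)² = 141.47²; (x − 48.7)² + (y − 73.9)² = 83.12².
Subtracting pairs of circle equations eliminates x²+y² and gives linear equations (the radical axes):
7.2 x − 311.6 y = -8969.46
107.0 x + 59.8 y = -532.42
Solving the 2×2 system: x ≈ -20.8, y ≈ 28.3 km.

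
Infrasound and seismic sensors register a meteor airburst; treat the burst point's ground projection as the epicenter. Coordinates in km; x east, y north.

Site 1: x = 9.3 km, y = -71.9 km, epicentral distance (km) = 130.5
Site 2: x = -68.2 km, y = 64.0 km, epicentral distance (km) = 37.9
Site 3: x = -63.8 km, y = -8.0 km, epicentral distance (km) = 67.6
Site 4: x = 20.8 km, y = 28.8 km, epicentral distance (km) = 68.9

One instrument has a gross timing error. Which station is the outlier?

Solve using three stations at a time. Using Site 1, Site 2, Site 3 (subtract circle equations pairwise → linear system) gives (x, y) ≈ (-32.3, 51.8).
Distances from that point to each station vs reported:
  Site 1: calculated 130.5 vs reported 130.5 → residual 0.0 km
  Site 2: calculated 37.9 vs reported 37.9 → residual 0.0 km
  Site 3: calculated 67.6 vs reported 67.6 → residual 0.0 km
  Site 4: calculated 57.8 vs reported 68.9 → residual 11.1 km
Site 1, Site 2, Site 3 are mutually consistent (residuals ≈ 0); Site 4 is off by 11.1 km.

Site 4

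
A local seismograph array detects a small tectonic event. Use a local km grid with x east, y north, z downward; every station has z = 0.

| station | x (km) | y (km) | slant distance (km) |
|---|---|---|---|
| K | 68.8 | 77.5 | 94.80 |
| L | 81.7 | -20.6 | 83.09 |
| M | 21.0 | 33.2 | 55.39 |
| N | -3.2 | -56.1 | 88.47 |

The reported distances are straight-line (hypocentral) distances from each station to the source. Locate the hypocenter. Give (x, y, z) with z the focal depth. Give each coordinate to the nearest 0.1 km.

Each station gives a sphere (x−x_i)² + (y−y_i)² + z² = d_i² (stations at z=0).
Subtracting the K sphere from L and M: z² cancels, leaving linear equations in x and y:
25.8 x − 196.2 y = -1557.35
-95.6 x − 88.6 y = -3277.46
Solving: x ≈ 24.002, y ≈ 11.094 km (keep extra digits for the depth step; rounded: 24.0, 11.1).
Then from the K sphere: z² = 94.80² − (x − 68.8)² − (y − 77.5)² with x = 24.002, y = 11.094, so z ≈ 50.699 ≈ 50.7 km.

(24.0, 11.1, 50.7)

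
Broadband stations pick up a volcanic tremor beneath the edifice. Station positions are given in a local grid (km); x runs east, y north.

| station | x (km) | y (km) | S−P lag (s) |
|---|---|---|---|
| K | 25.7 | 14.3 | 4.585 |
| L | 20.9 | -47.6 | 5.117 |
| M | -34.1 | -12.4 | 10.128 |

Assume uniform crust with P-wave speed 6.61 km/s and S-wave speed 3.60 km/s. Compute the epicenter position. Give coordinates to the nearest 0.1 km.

Distance from S−P lag: d = Δt · v_P v_S / (v_P − v_S) = Δt · (6.61·3.60)/(6.61−3.60) ≈ 7.9056·Δt.
So d_K = 36.25, d_L = 40.45, d_M = 80.07 km.
Circle about each station: (x − 25.7)² + (y − 14.3)² = 36.25²; (x − 20.9)² + (y + 47.6)² = 40.45²; (x + 34.1)² + (y + 12.4)² = 80.07².
Subtracting the K equation from the L and M equations removes the quadratic terms:
-9.6 x − 123.8 y = 1515.45
-119.6 x − 53.4 y = -4645.55
Solving the 2×2 system: x ≈ 45.9, y ≈ -15.8 km.

45.9 km east, -15.8 km north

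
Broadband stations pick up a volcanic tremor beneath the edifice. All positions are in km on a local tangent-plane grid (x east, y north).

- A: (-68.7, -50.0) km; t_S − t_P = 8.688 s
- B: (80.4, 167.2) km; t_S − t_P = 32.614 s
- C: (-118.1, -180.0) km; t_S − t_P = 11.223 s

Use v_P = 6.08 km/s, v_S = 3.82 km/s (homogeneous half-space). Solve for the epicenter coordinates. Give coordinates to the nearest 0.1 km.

Distance from S−P lag: d = Δt · v_P v_S / (v_P − v_S) = Δt · (6.08·3.82)/(6.08−3.82) ≈ 10.2768·Δt.
So d_A = 89.28, d_B = 335.17, d_C = 115.34 km.
Circle about each station: (x + 68.7)² + (y + 50.0)² = 89.28²; (x − 80.4)² + (y − 167.2)² = 335.17²; (x + 118.1)² + (y + 180.0)² = 115.34².
Subtracting the A equation from the B and C equations removes the quadratic terms:
298.2 x + 434.4 y = -77167.70
-98.8 x − 260.0 y = 33795.52
Solving the 2×2 system: x ≈ -155.5, y ≈ -70.9 km.

(-155.5, -70.9)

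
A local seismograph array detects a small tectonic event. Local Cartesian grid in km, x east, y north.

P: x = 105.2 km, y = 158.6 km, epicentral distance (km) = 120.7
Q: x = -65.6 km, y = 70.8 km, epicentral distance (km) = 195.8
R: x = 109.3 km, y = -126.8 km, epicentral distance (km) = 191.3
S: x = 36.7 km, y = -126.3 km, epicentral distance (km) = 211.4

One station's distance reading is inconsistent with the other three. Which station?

Solve using three stations at a time. Using Q, R, S (subtract circle equations pairwise → linear system) gives (x, y) ≈ (130.1, 63.4).
Distances from that point to each station vs reported:
  P: calculated 98.4 vs reported 120.7 → residual 22.3 km
  Q: calculated 195.8 vs reported 195.8 → residual 0.0 km
  R: calculated 191.3 vs reported 191.3 → residual 0.0 km
  S: calculated 211.4 vs reported 211.4 → residual 0.0 km
Q, R, S are mutually consistent (residuals ≈ 0); P is off by 22.3 km.

P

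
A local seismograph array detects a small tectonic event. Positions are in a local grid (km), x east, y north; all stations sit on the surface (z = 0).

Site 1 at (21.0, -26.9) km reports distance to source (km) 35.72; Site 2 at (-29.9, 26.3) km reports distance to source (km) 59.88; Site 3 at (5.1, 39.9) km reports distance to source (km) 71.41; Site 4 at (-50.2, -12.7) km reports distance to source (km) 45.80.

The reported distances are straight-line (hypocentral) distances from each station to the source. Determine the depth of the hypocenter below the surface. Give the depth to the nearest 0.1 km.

17.0 km

Each station gives a sphere (x−x_i)² + (y−y_i)² + z² = d_i² (stations at z=0).
Subtracting the Site 1 sphere from Site 2 and Site 3: z² cancels, leaving linear equations in x and y:
-101.8 x + 106.4 y = -1888.61
-31.8 x + 133.6 y = -3370.06
Solving: x ≈ -10.400, y ≈ -27.700 km (keep extra digits for the depth step; rounded: -10.4, -27.7).
Then from the Site 1 sphere: z² = 35.72² − (x − 21.0)² − (y + 26.9)² with x = -10.400, y = -27.700, so z ≈ 17.009 ≈ 17.0 km.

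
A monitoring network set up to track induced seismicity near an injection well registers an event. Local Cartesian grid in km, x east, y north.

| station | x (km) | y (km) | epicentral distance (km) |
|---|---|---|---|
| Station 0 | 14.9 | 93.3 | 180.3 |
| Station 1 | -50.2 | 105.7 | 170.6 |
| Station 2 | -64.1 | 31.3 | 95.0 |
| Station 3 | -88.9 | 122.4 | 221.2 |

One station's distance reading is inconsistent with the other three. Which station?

Solve using three stations at a time. Using Station 0, Station 1, Station 2 (subtract circle equations pairwise → linear system) gives (x, y) ≈ (-74.8, -63.1).
Distances from that point to each station vs reported:
  Station 0: calculated 180.3 vs reported 180.3 → residual 0.0 km
  Station 1: calculated 170.6 vs reported 170.6 → residual 0.0 km
  Station 2: calculated 95.1 vs reported 95.0 → residual 0.1 km
  Station 3: calculated 186.1 vs reported 221.2 → residual 35.1 km
Station 0, Station 1, Station 2 are mutually consistent (residuals ≈ 0); Station 3 is off by 35.1 km.

Station 3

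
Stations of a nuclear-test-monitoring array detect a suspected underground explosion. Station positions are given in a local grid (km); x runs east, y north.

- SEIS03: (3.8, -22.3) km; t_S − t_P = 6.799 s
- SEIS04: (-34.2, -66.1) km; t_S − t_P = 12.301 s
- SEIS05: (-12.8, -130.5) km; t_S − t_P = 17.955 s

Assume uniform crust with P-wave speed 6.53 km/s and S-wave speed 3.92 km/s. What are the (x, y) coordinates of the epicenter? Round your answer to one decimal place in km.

Distance from S−P lag: d = Δt · v_P v_S / (v_P − v_S) = Δt · (6.53·3.92)/(6.53−3.92) ≈ 9.8075·Δt.
So d_SEIS03 = 66.68, d_SEIS04 = 120.64, d_SEIS05 = 176.09 km.
Circle about each station: (x − 3.8)² + (y + 22.3)² = 66.68²; (x + 34.2)² + (y + 66.1)² = 120.64²; (x + 12.8)² + (y + 130.5)² = 176.09².
Subtracting pairs of circle equations eliminates x²+y² and gives linear equations (the radical axes):
-76.0 x − 87.6 y = -5080.67
-33.2 x − 216.4 y = -9879.11
Solving the 2×2 system: x ≈ 17.3, y ≈ 43.0 km.

17.3 km east, 43.0 km north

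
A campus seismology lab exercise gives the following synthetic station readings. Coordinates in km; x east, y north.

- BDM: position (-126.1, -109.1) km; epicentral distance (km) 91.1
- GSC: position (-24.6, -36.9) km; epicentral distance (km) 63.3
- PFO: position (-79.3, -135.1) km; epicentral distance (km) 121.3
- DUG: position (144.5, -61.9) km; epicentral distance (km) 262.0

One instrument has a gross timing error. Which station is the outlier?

Solve using three stations at a time. Using BDM, PFO, DUG (subtract circle equations pairwise → linear system) gives (x, y) ≈ (-113.9, -18.9).
Distances from that point to each station vs reported:
  BDM: calculated 91.0 vs reported 91.1 → residual 0.1 km
  GSC: calculated 91.1 vs reported 63.3 → residual 27.8 km
  PFO: calculated 121.2 vs reported 121.3 → residual 0.1 km
  DUG: calculated 262.0 vs reported 262.0 → residual 0.0 km
BDM, PFO, DUG are mutually consistent (residuals ≈ 0); GSC is off by 27.8 km.

GSC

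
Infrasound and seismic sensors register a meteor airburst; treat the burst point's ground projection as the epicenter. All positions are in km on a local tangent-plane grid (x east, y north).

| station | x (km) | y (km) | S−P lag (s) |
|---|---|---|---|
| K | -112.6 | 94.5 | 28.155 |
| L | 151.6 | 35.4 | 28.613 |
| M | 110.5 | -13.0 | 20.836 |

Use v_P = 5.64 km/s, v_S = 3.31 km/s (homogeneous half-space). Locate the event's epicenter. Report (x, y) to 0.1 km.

-23.4 km east, -112.7 km north

Distance from S−P lag: d = Δt · v_P v_S / (v_P − v_S) = Δt · (5.64·3.31)/(5.64−3.31) ≈ 8.0122·Δt.
So d_K = 225.58, d_L = 229.25, d_M = 166.94 km.
Circle about each station: (x + 112.6)² + (y − 94.5)² = 225.58²; (x − 151.6)² + (y − 35.4)² = 229.25²; (x − 110.5)² + (y + 13.0)² = 166.94².
Subtracting the K equation from the L and M equations removes the quadratic terms:
528.4 x − 118.2 y = 957.48
446.2 x − 215.0 y = 13787.61
Solving the 2×2 system: x ≈ -23.4, y ≈ -112.7 km.
Check against K (with the unrounded x, y): √((x + 112.6)²+(y − 94.5)²) = 225.57 ≈ 225.58 km. ✓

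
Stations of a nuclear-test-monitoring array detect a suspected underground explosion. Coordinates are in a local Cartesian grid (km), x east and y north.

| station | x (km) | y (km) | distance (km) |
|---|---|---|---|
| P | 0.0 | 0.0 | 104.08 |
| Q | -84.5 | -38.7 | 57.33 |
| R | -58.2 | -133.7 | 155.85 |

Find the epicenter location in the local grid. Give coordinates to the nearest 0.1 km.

Circle about each station: x² + y² = 104.08²; (x + 84.5)² + (y + 38.7)² = 57.33²; (x + 58.2)² + (y + 133.7)² = 155.85².
Subtracting pairs of circle equations eliminates x²+y² and gives linear equations (the radical axes):
-169.0 x − 77.4 y = 16183.86
-116.4 x − 267.4 y = 7806.35
Solving the 2×2 system: x ≈ -102.9, y ≈ 15.6 km.

(-102.9, 15.6)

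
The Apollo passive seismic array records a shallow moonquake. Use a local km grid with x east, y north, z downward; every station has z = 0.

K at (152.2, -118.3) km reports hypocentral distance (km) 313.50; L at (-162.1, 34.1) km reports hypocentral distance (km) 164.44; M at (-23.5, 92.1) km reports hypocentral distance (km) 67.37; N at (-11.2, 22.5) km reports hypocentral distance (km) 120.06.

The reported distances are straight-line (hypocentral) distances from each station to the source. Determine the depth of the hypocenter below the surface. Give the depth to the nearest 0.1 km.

Each station gives a sphere (x−x_i)² + (y−y_i)² + z² = d_i² (stations at z=0).
Subtracting the K sphere from L and M: z² cancels, leaving linear equations in x and y:
-628.6 x + 304.8 y = 61521.23
-351.4 x + 420.8 y = 65618.46
Solving: x ≈ -37.404, y ≈ 124.703 km (keep extra digits for the depth step; rounded: -37.4, 124.7).
Then from the K sphere: z² = 313.50² − (x − 152.2)² − (y + 118.3)² with x = -37.404, y = 124.703, so z ≈ 57.290 ≈ 57.3 km.

57.3 km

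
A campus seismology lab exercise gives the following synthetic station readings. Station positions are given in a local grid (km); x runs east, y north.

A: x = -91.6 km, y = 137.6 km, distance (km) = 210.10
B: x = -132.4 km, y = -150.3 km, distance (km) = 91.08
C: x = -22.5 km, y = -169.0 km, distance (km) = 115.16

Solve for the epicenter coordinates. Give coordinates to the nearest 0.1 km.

Circle about each station: (x + 91.6)² + (y − 137.6)² = 210.10²; (x + 132.4)² + (y + 150.3)² = 91.08²; (x + 22.5)² + (y + 169.0)² = 115.16².
Subtracting the A equation from the B and C equations removes the quadratic terms:
-81.6 x − 575.8 y = 48641.97
138.2 x − 613.2 y = 32623.11
Solving the 2×2 system: x ≈ -85.2, y ≈ -72.4 km.
Check against A (with the unrounded x, y): √((x + 91.6)²+(y − 137.6)²) = 210.10 ≈ 210.10 km. ✓

-85.2 km east, -72.4 km north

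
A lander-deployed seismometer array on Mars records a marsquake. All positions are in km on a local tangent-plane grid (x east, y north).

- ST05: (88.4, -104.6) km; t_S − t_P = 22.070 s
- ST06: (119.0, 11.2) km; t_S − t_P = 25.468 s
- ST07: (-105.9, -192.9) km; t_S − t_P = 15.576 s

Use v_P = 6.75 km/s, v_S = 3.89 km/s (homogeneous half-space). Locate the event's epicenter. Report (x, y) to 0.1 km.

Distance from S−P lag: d = Δt · v_P v_S / (v_P − v_S) = Δt · (6.75·3.89)/(6.75−3.89) ≈ 9.1809·Δt.
So d_ST05 = 202.62, d_ST06 = 233.82, d_ST07 = 143.00 km.
Circle about each station: (x − 88.4)² + (y + 104.6)² = 202.62²; (x − 119.0)² + (y − 11.2)² = 233.82²; (x + 105.9)² + (y + 192.9)² = 143.00².
Subtracting the ST05 equation from the ST06 and ST07 equations removes the quadratic terms:
61.2 x + 231.6 y = -18086.21
-388.6 x − 176.6 y = 50275.36
Solving the 2×2 system: x ≈ -106.7, y ≈ -49.9 km.
Check against ST05 (with the unrounded x, y): √((x − 88.4)²+(y + 104.6)²) = 202.62 ≈ 202.62 km. ✓

(-106.7, -49.9)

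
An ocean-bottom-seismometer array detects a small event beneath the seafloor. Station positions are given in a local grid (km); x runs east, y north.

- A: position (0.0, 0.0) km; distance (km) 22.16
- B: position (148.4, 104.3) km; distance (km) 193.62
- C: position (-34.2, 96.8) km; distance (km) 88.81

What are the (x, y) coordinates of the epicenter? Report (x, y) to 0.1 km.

(-20.2, 9.1)

Circle about each station: x² + y² = 22.16²; (x − 148.4)² + (y − 104.3)² = 193.62²; (x + 34.2)² + (y − 96.8)² = 88.81².
Subtracting pairs of circle equations eliminates x²+y² and gives linear equations (the radical axes):
296.8 x + 208.6 y = -4096.59
-68.4 x + 193.6 y = 3143.73
Solving the 2×2 system: x ≈ -20.2, y ≈ 9.1 km.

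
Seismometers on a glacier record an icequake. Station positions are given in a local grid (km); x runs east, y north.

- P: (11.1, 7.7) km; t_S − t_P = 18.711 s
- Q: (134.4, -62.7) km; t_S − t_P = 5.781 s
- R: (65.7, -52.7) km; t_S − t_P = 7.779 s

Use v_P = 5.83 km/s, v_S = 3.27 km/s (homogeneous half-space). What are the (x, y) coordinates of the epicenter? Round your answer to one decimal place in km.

Distance from S−P lag: d = Δt · v_P v_S / (v_P − v_S) = Δt · (5.83·3.27)/(5.83−3.27) ≈ 7.4469·Δt.
So d_P = 139.34, d_Q = 43.05, d_R = 57.93 km.
Circle about each station: (x − 11.1)² + (y − 7.7)² = 139.34²; (x − 134.4)² + (y + 62.7)² = 43.05²; (x − 65.7)² + (y + 52.7)² = 57.93².
Subtracting the P equation from the Q and R equations removes the quadratic terms:
246.6 x − 140.8 y = 39374.48
109.2 x − 120.8 y = 22971.03
Solving the 2×2 system: x ≈ 105.6, y ≈ -94.7 km.
Check against P (with the unrounded x, y): √((x − 11.1)²+(y − 7.7)²) = 139.34 ≈ 139.34 km. ✓

(105.6, -94.7)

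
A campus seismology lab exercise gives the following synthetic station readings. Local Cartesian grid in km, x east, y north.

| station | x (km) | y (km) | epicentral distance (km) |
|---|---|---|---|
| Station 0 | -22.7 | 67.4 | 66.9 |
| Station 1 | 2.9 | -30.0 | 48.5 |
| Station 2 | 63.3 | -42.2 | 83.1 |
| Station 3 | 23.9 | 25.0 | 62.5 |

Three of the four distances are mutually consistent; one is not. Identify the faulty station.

Solve using three stations at a time. Using Station 0, Station 1, Station 3 (subtract circle equations pairwise → linear system) gives (x, y) ≈ (-34.0, 1.5).
Distances from that point to each station vs reported:
  Station 0: calculated 66.9 vs reported 66.9 → residual 0.0 km
  Station 1: calculated 48.5 vs reported 48.5 → residual 0.0 km
  Station 2: calculated 106.6 vs reported 83.1 → residual 23.5 km
  Station 3: calculated 62.5 vs reported 62.5 → residual 0.0 km
Station 0, Station 1, Station 3 are mutually consistent (residuals ≈ 0); Station 2 is off by 23.5 km.

Station 2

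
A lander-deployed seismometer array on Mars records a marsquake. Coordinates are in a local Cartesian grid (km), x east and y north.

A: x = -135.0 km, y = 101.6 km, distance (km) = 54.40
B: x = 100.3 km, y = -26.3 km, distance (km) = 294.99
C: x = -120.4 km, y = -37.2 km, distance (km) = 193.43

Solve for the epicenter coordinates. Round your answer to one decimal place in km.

Circle about each station: (x + 135.0)² + (y − 101.6)² = 54.40²; (x − 100.3)² + (y + 26.3)² = 294.99²; (x + 120.4)² + (y + 37.2)² = 193.43².
Subtracting the A equation from the B and C equations removes the quadratic terms:
470.6 x − 255.8 y = -101855.52
29.2 x − 277.6 y = -47123.36
Solving the 2×2 system: x ≈ -131.7, y ≈ 155.9 km.
Check against A (with the unrounded x, y): √((x + 135.0)²+(y − 101.6)²) = 54.40 ≈ 54.40 km. ✓

(-131.7, 155.9)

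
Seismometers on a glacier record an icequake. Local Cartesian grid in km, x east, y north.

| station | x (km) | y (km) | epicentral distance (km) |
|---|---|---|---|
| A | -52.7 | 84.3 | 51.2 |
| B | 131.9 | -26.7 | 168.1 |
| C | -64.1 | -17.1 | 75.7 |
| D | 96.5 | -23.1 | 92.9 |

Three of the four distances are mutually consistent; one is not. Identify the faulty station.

Solve using three stations at a time. Using A, B, C (subtract circle equations pairwise → linear system) gives (x, y) ≈ (-20.3, 44.6).
Distances from that point to each station vs reported:
  A: calculated 51.2 vs reported 51.2 → residual 0.0 km
  B: calculated 168.1 vs reported 168.1 → residual 0.0 km
  C: calculated 75.7 vs reported 75.7 → residual 0.0 km
  D: calculated 135.0 vs reported 92.9 → residual 42.1 km
A, B, C are mutually consistent (residuals ≈ 0); D is off by 42.1 km.

D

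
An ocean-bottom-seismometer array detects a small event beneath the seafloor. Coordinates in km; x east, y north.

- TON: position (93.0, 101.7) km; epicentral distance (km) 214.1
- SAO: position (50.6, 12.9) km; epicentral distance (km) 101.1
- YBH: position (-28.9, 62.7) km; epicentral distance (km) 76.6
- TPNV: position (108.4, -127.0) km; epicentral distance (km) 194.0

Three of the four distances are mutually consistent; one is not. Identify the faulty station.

Solve using three stations at a time. Using SAO, YBH, TPNV (subtract circle equations pairwise → linear system) gives (x, y) ≈ (-47.4, -11.5).
Distances from that point to each station vs reported:
  TON: calculated 180.4 vs reported 214.1 → residual 33.7 km
  SAO: calculated 101.0 vs reported 101.1 → residual 0.1 km
  YBH: calculated 76.5 vs reported 76.6 → residual 0.1 km
  TPNV: calculated 194.0 vs reported 194.0 → residual 0.0 km
SAO, YBH, TPNV are mutually consistent (residuals ≈ 0); TON is off by 33.7 km.

TON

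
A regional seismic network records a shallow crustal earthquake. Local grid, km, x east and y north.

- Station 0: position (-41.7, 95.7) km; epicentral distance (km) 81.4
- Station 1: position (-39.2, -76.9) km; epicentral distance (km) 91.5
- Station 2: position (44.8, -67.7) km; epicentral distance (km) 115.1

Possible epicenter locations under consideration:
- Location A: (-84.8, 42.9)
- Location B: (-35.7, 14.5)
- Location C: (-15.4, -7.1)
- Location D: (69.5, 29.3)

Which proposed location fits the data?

Location B

For each candidate, compare |candidate − station| to the reported distance:
Location A: residuals Station 0 13.2, Station 1 36.7, Station 2 55.3 → max 55.3 km
Location B: residuals Station 0 0.0, Station 1 0.0, Station 2 0.0 → max 0.0 km
Location C: residuals Station 0 24.7, Station 1 17.8, Station 2 29.7 → max 29.7 km
Location D: residuals Station 0 48.1, Station 1 60.5, Station 2 15.0 → max 60.5 km
Only Location B has all residuals ≈ 0.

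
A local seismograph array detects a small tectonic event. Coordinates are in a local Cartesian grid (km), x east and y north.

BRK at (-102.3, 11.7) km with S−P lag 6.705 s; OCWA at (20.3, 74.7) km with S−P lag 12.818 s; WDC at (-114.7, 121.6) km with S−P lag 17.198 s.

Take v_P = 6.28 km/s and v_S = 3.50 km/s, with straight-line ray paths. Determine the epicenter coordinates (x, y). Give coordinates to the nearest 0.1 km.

Distance from S−P lag: d = Δt · v_P v_S / (v_P − v_S) = Δt · (6.28·3.50)/(6.28−3.50) ≈ 7.9065·Δt.
So d_BRK = 53.01, d_OCWA = 101.35, d_WDC = 135.98 km.
Circle about each station: (x + 102.3)² + (y − 11.7)² = 53.01²; (x − 20.3)² + (y − 74.7)² = 101.35²; (x + 114.7)² + (y − 121.6)² = 135.98².
Subtracting the BRK equation from the OCWA and WDC equations removes the quadratic terms:
245.2 x + 126.0 y = -12071.76
-24.8 x + 219.8 y = 1659.97
Solving the 2×2 system: x ≈ -50.2, y ≈ 1.9 km.
Check against BRK (with the unrounded x, y): √((x + 102.3)²+(y − 11.7)²) = 53.01 ≈ 53.01 km. ✓

-50.2 km east, 1.9 km north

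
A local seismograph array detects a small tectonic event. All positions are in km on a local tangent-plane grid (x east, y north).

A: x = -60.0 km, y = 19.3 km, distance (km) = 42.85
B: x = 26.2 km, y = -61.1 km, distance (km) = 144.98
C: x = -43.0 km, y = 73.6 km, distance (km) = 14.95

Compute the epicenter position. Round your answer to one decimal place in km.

(-51.5, 61.3)

Circle about each station: (x + 60.0)² + (y − 19.3)² = 42.85²; (x − 26.2)² + (y + 61.1)² = 144.98²; (x + 43.0)² + (y − 73.6)² = 14.95².
Subtracting pairs of circle equations eliminates x²+y² and gives linear equations (the radical axes):
172.4 x − 160.8 y = -18735.92
34.0 x + 108.6 y = 4906.09
Solving the 2×2 system: x ≈ -51.5, y ≈ 61.3 km.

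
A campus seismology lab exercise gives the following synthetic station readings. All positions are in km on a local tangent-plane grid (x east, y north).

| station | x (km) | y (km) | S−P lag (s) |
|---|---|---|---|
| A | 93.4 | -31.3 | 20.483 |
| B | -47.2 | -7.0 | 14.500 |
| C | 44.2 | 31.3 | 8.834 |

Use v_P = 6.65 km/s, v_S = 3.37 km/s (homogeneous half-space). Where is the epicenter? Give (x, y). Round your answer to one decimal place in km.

Distance from S−P lag: d = Δt · v_P v_S / (v_P − v_S) = Δt · (6.65·3.37)/(6.65−3.37) ≈ 6.8325·Δt.
So d_A = 139.95, d_B = 99.07, d_C = 60.36 km.
Circle about each station: (x − 93.4)² + (y + 31.3)² = 139.95²; (x + 47.2)² + (y + 7.0)² = 99.07²; (x − 44.2)² + (y − 31.3)² = 60.36².
Subtracting pairs of circle equations eliminates x²+y² and gives linear equations (the radical axes):
-281.2 x + 48.6 y = 2344.73
-98.4 x + 125.2 y = 9172.75
Solving the 2×2 system: x ≈ 5.0, y ≈ 77.2 km.
Check against A (with the unrounded x, y): √((x − 93.4)²+(y + 31.3)²) = 139.95 ≈ 139.95 km. ✓

(5.0, 77.2)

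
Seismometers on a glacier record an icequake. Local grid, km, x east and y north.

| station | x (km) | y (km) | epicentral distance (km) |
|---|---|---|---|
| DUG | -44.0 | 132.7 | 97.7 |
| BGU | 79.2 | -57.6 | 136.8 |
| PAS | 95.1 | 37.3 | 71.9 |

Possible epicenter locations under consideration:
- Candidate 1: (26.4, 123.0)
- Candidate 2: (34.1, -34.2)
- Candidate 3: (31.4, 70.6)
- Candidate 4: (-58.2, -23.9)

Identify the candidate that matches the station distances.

For each candidate, compare |candidate − station| to the reported distance:
Candidate 1: residuals DUG 26.6, BGU 51.4, PAS 37.9 → max 51.4 km
Candidate 2: residuals DUG 86.6, BGU 86.0, PAS 22.1 → max 86.6 km
Candidate 3: residuals DUG 0.0, BGU 0.0, PAS 0.0 → max 0.0 km
Candidate 4: residuals DUG 59.5, BGU 4.7, PAS 93.2 → max 93.2 km
Only Candidate 3 has all residuals ≈ 0.

Candidate 3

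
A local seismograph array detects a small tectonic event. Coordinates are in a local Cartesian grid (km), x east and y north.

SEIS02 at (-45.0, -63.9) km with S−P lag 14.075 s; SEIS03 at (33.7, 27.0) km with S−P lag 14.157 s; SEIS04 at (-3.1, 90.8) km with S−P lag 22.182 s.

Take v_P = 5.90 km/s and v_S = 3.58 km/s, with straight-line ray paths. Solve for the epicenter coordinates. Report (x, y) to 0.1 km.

Distance from S−P lag: d = Δt · v_P v_S / (v_P − v_S) = Δt · (5.90·3.58)/(5.90−3.58) ≈ 9.1043·Δt.
So d_SEIS02 = 128.14, d_SEIS03 = 128.89, d_SEIS04 = 201.95 km.
Circle about each station: (x + 45.0)² + (y + 63.9)² = 128.14²; (x − 33.7)² + (y − 27.0)² = 128.89²; (x + 3.1)² + (y − 90.8)² = 201.95².
Subtracting pairs of circle equations eliminates x²+y² and gives linear equations (the radical axes):
157.4 x + 181.8 y = -4436.29
83.8 x + 309.4 y = -22217.90
Solving the 2×2 system: x ≈ 79.7, y ≈ -93.4 km.

(79.7, -93.4)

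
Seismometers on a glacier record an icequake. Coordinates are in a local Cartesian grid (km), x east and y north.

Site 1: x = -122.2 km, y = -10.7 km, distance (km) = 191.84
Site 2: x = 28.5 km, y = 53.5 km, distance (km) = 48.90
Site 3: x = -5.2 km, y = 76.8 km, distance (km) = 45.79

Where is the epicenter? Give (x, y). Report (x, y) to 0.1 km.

Circle about each station: (x + 122.2)² + (y + 10.7)² = 191.84²; (x − 28.5)² + (y − 53.5)² = 48.90²; (x + 5.2)² + (y − 76.8)² = 45.79².
Subtracting the Site 1 equation from the Site 2 and Site 3 equations removes the quadratic terms:
301.4 x + 128.4 y = 23038.55
234.0 x + 175.0 y = 25583.81
Solving the 2×2 system: x ≈ 32.9, y ≈ 102.2 km.

x ≈ 32.9 km, y ≈ 102.2 km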